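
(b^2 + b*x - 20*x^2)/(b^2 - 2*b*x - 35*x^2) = (-b + 4*x)/(-b + 7*x)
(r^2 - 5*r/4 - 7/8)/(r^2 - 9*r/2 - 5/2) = (r - 7/4)/(r - 5)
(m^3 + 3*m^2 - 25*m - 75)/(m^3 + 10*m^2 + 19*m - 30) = (m^2 - 2*m - 15)/(m^2 + 5*m - 6)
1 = 1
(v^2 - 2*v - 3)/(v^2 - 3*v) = (v + 1)/v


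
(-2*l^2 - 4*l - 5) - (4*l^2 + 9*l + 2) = -6*l^2 - 13*l - 7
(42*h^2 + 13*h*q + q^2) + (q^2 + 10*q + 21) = 42*h^2 + 13*h*q + 2*q^2 + 10*q + 21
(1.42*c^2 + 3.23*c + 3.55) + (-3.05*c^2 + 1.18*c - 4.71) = -1.63*c^2 + 4.41*c - 1.16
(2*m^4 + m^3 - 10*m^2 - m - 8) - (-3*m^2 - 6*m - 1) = 2*m^4 + m^3 - 7*m^2 + 5*m - 7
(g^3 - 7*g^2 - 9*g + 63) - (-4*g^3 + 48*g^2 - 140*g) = 5*g^3 - 55*g^2 + 131*g + 63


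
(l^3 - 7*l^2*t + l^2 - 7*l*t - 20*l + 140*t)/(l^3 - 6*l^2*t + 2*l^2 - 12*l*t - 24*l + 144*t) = (-l^2 + 7*l*t - 5*l + 35*t)/(-l^2 + 6*l*t - 6*l + 36*t)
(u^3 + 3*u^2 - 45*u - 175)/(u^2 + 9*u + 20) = (u^2 - 2*u - 35)/(u + 4)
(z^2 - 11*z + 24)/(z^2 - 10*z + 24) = (z^2 - 11*z + 24)/(z^2 - 10*z + 24)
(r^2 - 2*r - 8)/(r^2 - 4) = (r - 4)/(r - 2)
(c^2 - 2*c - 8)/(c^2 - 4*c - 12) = (c - 4)/(c - 6)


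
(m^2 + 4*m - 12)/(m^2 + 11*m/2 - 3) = 2*(m - 2)/(2*m - 1)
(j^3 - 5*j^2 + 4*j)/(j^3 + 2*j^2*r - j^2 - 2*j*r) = (j - 4)/(j + 2*r)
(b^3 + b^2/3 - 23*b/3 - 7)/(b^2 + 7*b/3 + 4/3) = (3*b^2 - 2*b - 21)/(3*b + 4)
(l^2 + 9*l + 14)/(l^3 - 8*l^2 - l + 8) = (l^2 + 9*l + 14)/(l^3 - 8*l^2 - l + 8)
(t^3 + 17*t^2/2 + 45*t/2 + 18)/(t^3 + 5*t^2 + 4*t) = (2*t^2 + 9*t + 9)/(2*t*(t + 1))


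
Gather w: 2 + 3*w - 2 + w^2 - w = w^2 + 2*w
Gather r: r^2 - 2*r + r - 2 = r^2 - r - 2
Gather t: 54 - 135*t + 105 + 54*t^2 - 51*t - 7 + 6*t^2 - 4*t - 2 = 60*t^2 - 190*t + 150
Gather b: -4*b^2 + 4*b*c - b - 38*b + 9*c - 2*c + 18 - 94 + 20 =-4*b^2 + b*(4*c - 39) + 7*c - 56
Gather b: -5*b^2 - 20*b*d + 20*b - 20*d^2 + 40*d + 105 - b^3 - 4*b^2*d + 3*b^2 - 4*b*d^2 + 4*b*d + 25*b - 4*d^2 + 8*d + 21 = -b^3 + b^2*(-4*d - 2) + b*(-4*d^2 - 16*d + 45) - 24*d^2 + 48*d + 126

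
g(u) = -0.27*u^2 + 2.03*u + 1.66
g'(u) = 2.03 - 0.54*u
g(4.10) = 5.44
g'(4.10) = -0.18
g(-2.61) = -5.48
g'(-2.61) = 3.44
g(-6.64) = -23.72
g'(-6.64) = 5.62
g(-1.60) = -2.28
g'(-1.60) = 2.89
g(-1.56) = -2.16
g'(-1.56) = 2.87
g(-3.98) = -10.70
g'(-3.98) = 4.18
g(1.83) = 4.47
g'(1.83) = 1.04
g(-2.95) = -6.68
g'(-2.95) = 3.62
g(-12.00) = -61.58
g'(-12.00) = 8.51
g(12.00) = -12.86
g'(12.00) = -4.45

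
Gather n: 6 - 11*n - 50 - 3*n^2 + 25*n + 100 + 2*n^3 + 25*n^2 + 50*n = 2*n^3 + 22*n^2 + 64*n + 56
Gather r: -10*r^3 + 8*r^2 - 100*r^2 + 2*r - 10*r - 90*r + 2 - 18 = -10*r^3 - 92*r^2 - 98*r - 16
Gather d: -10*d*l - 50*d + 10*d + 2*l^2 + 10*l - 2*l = d*(-10*l - 40) + 2*l^2 + 8*l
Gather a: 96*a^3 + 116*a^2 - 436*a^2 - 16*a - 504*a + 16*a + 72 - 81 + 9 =96*a^3 - 320*a^2 - 504*a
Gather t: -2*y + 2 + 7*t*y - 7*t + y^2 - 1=t*(7*y - 7) + y^2 - 2*y + 1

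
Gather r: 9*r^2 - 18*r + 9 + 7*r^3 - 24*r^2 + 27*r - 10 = 7*r^3 - 15*r^2 + 9*r - 1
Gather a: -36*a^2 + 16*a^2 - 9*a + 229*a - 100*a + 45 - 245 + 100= -20*a^2 + 120*a - 100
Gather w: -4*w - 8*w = -12*w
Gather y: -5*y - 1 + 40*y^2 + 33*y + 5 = 40*y^2 + 28*y + 4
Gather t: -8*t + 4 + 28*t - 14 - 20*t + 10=0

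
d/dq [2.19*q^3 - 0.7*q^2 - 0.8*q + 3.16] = 6.57*q^2 - 1.4*q - 0.8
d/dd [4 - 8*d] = -8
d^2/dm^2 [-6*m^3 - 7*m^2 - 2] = -36*m - 14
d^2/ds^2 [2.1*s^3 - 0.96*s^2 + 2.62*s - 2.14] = 12.6*s - 1.92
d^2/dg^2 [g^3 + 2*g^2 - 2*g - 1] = 6*g + 4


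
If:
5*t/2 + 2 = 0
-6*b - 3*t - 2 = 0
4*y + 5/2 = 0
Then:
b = 1/15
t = -4/5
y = -5/8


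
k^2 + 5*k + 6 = (k + 2)*(k + 3)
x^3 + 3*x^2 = x^2*(x + 3)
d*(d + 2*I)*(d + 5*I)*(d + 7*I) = d^4 + 14*I*d^3 - 59*d^2 - 70*I*d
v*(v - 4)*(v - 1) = v^3 - 5*v^2 + 4*v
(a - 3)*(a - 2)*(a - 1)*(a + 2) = a^4 - 4*a^3 - a^2 + 16*a - 12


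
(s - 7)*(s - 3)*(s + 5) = s^3 - 5*s^2 - 29*s + 105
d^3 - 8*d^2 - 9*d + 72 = (d - 8)*(d - 3)*(d + 3)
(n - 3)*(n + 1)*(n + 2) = n^3 - 7*n - 6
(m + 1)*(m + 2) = m^2 + 3*m + 2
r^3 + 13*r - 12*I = (r - 3*I)*(r - I)*(r + 4*I)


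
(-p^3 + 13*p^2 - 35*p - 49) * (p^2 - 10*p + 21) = -p^5 + 23*p^4 - 186*p^3 + 574*p^2 - 245*p - 1029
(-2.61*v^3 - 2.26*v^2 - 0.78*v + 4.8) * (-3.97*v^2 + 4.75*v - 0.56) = 10.3617*v^5 - 3.4253*v^4 - 6.1768*v^3 - 21.4954*v^2 + 23.2368*v - 2.688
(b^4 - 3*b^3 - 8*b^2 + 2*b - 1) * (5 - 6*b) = -6*b^5 + 23*b^4 + 33*b^3 - 52*b^2 + 16*b - 5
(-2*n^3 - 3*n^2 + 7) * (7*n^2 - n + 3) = -14*n^5 - 19*n^4 - 3*n^3 + 40*n^2 - 7*n + 21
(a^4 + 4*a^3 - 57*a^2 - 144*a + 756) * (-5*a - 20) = -5*a^5 - 40*a^4 + 205*a^3 + 1860*a^2 - 900*a - 15120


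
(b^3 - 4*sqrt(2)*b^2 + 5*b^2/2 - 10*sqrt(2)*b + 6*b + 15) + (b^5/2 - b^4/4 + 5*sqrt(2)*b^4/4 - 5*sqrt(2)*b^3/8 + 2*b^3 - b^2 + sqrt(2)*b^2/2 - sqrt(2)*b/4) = b^5/2 - b^4/4 + 5*sqrt(2)*b^4/4 - 5*sqrt(2)*b^3/8 + 3*b^3 - 7*sqrt(2)*b^2/2 + 3*b^2/2 - 41*sqrt(2)*b/4 + 6*b + 15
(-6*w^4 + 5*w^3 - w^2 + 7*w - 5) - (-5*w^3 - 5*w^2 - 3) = -6*w^4 + 10*w^3 + 4*w^2 + 7*w - 2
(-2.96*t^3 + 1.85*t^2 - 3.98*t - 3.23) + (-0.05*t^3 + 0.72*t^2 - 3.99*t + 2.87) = -3.01*t^3 + 2.57*t^2 - 7.97*t - 0.36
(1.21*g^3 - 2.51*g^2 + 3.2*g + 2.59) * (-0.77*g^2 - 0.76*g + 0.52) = -0.9317*g^5 + 1.0131*g^4 + 0.0727999999999995*g^3 - 5.7315*g^2 - 0.3044*g + 1.3468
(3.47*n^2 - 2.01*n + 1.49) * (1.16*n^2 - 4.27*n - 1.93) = 4.0252*n^4 - 17.1485*n^3 + 3.614*n^2 - 2.483*n - 2.8757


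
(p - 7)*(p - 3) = p^2 - 10*p + 21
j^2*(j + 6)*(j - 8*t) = j^4 - 8*j^3*t + 6*j^3 - 48*j^2*t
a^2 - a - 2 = (a - 2)*(a + 1)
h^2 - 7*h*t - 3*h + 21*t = (h - 3)*(h - 7*t)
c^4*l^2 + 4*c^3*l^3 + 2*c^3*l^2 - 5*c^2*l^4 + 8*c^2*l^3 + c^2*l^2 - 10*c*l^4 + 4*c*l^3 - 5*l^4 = (c - l)*(c + 5*l)*(c*l + l)^2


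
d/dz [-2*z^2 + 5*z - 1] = 5 - 4*z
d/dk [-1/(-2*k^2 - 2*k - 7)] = 2*(-2*k - 1)/(2*k^2 + 2*k + 7)^2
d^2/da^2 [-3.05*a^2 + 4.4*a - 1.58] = -6.10000000000000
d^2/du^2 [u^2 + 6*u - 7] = 2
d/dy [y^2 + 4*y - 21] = 2*y + 4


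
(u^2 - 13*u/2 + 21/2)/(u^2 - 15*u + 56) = (2*u^2 - 13*u + 21)/(2*(u^2 - 15*u + 56))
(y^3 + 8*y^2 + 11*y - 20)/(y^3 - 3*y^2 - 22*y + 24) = (y + 5)/(y - 6)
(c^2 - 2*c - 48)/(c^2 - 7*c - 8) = (c + 6)/(c + 1)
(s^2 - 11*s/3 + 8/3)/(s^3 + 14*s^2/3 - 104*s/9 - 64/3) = 3*(s - 1)/(3*s^2 + 22*s + 24)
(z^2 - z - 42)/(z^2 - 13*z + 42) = (z + 6)/(z - 6)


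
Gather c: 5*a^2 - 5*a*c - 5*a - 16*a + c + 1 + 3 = 5*a^2 - 21*a + c*(1 - 5*a) + 4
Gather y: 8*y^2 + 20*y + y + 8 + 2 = 8*y^2 + 21*y + 10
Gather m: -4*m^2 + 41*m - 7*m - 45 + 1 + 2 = -4*m^2 + 34*m - 42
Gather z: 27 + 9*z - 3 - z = 8*z + 24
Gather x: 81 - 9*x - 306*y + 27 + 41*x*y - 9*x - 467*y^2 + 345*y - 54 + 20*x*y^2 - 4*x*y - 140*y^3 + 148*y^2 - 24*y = x*(20*y^2 + 37*y - 18) - 140*y^3 - 319*y^2 + 15*y + 54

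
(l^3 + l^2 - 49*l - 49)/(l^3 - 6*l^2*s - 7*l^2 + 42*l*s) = (-l^2 - 8*l - 7)/(l*(-l + 6*s))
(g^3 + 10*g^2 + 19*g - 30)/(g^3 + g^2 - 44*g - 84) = (g^2 + 4*g - 5)/(g^2 - 5*g - 14)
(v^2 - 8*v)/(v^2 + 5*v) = (v - 8)/(v + 5)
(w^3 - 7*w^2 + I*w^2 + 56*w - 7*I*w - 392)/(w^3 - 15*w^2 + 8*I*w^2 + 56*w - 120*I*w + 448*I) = (w - 7*I)/(w - 8)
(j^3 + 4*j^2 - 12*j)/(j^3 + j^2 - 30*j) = (j - 2)/(j - 5)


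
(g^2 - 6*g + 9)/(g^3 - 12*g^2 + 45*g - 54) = 1/(g - 6)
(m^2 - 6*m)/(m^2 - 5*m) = (m - 6)/(m - 5)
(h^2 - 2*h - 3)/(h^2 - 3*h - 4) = (h - 3)/(h - 4)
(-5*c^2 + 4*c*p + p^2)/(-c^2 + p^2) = (5*c + p)/(c + p)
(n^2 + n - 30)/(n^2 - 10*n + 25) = (n + 6)/(n - 5)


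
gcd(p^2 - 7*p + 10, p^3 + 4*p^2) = 1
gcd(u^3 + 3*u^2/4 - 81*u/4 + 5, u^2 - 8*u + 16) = u - 4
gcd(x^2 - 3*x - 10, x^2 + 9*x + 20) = 1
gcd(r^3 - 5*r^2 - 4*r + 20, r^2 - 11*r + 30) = r - 5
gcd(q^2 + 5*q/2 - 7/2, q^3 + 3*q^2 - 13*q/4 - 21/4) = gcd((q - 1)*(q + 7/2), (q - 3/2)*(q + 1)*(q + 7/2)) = q + 7/2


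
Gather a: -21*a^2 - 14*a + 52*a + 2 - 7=-21*a^2 + 38*a - 5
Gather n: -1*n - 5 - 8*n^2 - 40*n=-8*n^2 - 41*n - 5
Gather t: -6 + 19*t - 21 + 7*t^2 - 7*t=7*t^2 + 12*t - 27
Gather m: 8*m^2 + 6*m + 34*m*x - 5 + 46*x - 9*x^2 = 8*m^2 + m*(34*x + 6) - 9*x^2 + 46*x - 5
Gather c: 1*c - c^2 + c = -c^2 + 2*c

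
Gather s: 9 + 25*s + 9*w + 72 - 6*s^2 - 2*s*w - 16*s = -6*s^2 + s*(9 - 2*w) + 9*w + 81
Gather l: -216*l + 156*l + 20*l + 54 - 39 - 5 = 10 - 40*l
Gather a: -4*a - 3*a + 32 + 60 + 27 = 119 - 7*a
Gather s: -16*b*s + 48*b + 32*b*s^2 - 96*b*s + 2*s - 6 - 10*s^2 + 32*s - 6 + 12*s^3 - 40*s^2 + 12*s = 48*b + 12*s^3 + s^2*(32*b - 50) + s*(46 - 112*b) - 12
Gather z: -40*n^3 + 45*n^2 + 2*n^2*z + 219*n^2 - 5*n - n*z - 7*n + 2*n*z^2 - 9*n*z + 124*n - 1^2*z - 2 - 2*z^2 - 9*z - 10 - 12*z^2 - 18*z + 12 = -40*n^3 + 264*n^2 + 112*n + z^2*(2*n - 14) + z*(2*n^2 - 10*n - 28)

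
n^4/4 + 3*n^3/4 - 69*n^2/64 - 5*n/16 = n*(n/4 + 1)*(n - 5/4)*(n + 1/4)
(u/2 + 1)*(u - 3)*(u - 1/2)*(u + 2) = u^4/2 + u^3/4 - 17*u^2/4 - 4*u + 3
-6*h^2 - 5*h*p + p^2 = (-6*h + p)*(h + p)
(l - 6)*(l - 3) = l^2 - 9*l + 18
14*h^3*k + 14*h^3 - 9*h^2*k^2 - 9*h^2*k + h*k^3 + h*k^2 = (-7*h + k)*(-2*h + k)*(h*k + h)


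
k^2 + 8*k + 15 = (k + 3)*(k + 5)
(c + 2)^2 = c^2 + 4*c + 4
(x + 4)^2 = x^2 + 8*x + 16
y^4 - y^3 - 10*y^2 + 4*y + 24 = (y - 3)*(y - 2)*(y + 2)^2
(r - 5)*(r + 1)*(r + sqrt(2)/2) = r^3 - 4*r^2 + sqrt(2)*r^2/2 - 5*r - 2*sqrt(2)*r - 5*sqrt(2)/2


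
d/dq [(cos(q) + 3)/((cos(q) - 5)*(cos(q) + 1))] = (cos(q)^2 + 6*cos(q) - 7)*sin(q)/((cos(q) - 5)^2*(cos(q) + 1)^2)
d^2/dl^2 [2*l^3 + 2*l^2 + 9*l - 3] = 12*l + 4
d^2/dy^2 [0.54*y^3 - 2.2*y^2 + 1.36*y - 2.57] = 3.24*y - 4.4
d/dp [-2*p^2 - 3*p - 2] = -4*p - 3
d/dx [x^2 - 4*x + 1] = 2*x - 4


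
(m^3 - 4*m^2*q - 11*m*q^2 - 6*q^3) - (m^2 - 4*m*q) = m^3 - 4*m^2*q - m^2 - 11*m*q^2 + 4*m*q - 6*q^3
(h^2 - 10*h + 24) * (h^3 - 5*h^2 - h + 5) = h^5 - 15*h^4 + 73*h^3 - 105*h^2 - 74*h + 120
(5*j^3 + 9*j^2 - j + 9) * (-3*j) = -15*j^4 - 27*j^3 + 3*j^2 - 27*j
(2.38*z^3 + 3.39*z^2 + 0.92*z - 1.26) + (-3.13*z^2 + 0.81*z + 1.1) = 2.38*z^3 + 0.26*z^2 + 1.73*z - 0.16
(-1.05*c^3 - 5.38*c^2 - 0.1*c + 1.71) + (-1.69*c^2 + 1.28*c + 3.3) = -1.05*c^3 - 7.07*c^2 + 1.18*c + 5.01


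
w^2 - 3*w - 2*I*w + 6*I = (w - 3)*(w - 2*I)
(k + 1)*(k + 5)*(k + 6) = k^3 + 12*k^2 + 41*k + 30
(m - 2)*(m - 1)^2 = m^3 - 4*m^2 + 5*m - 2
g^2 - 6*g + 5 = (g - 5)*(g - 1)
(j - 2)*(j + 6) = j^2 + 4*j - 12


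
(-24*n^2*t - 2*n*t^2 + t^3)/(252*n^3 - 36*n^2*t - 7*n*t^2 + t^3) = t*(4*n + t)/(-42*n^2 - n*t + t^2)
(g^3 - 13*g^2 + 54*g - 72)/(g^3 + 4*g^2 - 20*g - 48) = (g^2 - 9*g + 18)/(g^2 + 8*g + 12)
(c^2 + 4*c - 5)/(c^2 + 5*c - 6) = (c + 5)/(c + 6)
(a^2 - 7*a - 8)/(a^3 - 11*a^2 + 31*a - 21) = (a^2 - 7*a - 8)/(a^3 - 11*a^2 + 31*a - 21)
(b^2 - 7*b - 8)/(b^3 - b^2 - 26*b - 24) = (b - 8)/(b^2 - 2*b - 24)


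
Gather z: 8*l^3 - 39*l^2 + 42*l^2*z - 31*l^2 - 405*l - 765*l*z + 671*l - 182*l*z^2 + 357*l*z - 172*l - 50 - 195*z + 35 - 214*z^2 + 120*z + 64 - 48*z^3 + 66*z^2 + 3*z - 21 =8*l^3 - 70*l^2 + 94*l - 48*z^3 + z^2*(-182*l - 148) + z*(42*l^2 - 408*l - 72) + 28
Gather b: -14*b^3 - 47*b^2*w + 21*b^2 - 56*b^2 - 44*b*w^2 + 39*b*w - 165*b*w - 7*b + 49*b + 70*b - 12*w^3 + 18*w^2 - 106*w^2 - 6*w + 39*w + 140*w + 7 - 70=-14*b^3 + b^2*(-47*w - 35) + b*(-44*w^2 - 126*w + 112) - 12*w^3 - 88*w^2 + 173*w - 63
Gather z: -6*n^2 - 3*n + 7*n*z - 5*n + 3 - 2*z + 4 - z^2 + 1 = -6*n^2 - 8*n - z^2 + z*(7*n - 2) + 8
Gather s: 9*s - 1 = 9*s - 1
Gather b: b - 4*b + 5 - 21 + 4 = -3*b - 12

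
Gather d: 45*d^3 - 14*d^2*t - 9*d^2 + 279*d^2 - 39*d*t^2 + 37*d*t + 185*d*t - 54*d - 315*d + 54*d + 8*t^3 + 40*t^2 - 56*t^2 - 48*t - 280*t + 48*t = 45*d^3 + d^2*(270 - 14*t) + d*(-39*t^2 + 222*t - 315) + 8*t^3 - 16*t^2 - 280*t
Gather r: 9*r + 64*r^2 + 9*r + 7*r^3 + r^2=7*r^3 + 65*r^2 + 18*r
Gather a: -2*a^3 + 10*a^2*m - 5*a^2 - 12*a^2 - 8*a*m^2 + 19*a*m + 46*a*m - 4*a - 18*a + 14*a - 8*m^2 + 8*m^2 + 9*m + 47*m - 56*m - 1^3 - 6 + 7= -2*a^3 + a^2*(10*m - 17) + a*(-8*m^2 + 65*m - 8)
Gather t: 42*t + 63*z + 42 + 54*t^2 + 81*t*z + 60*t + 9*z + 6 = 54*t^2 + t*(81*z + 102) + 72*z + 48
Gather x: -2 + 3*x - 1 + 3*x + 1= 6*x - 2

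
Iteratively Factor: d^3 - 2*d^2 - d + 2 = (d - 2)*(d^2 - 1) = (d - 2)*(d - 1)*(d + 1)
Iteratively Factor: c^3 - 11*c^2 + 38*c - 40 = (c - 4)*(c^2 - 7*c + 10) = (c - 4)*(c - 2)*(c - 5)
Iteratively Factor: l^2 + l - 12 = (l - 3)*(l + 4)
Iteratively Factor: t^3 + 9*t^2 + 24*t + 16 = (t + 1)*(t^2 + 8*t + 16) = (t + 1)*(t + 4)*(t + 4)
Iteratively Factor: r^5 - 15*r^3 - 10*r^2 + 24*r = (r - 4)*(r^4 + 4*r^3 + r^2 - 6*r) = (r - 4)*(r + 2)*(r^3 + 2*r^2 - 3*r) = (r - 4)*(r + 2)*(r + 3)*(r^2 - r) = r*(r - 4)*(r + 2)*(r + 3)*(r - 1)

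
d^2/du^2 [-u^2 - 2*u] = -2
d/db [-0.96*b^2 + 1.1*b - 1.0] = 1.1 - 1.92*b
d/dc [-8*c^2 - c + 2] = -16*c - 1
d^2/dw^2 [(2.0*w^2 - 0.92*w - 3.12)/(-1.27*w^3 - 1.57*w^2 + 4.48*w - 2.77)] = (-6.4516*w^6 + 8.90320800000001*w^5 + 3.11810400000002*w^4 + 184.906568*w^3 - 47.0172000000001*w^2 - 221.530008*w + 90.244224)/(2.048383*w^9 + 7.596759*w^8 - 12.286107*w^7 - 36.32294*w^6 + 76.478586*w^5 + 20.453751*w^4 - 177.580075*w^3 + 202.924383*w^2 - 103.123776*w + 21.253933)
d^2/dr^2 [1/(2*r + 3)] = 8/(2*r + 3)^3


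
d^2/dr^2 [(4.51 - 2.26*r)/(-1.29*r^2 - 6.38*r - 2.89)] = ((2.26*r - 4.51)*(2.58*r + 6.38)*(5.16*r + 12.76) - (17.4924*r + 17.2018)*(1.29*r^2 + 6.38*r + 2.89))/(1.29*r^2 + 6.38*r + 2.89)^3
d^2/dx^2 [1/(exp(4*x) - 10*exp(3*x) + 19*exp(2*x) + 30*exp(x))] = 2*((-8*exp(3*x) + 45*exp(2*x) - 38*exp(x) - 15)*(exp(3*x) - 10*exp(2*x) + 19*exp(x) + 30) + 4*(2*exp(3*x) - 15*exp(2*x) + 19*exp(x) + 15)^2)*exp(-x)/(exp(3*x) - 10*exp(2*x) + 19*exp(x) + 30)^3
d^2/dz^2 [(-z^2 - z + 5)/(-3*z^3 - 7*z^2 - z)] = 2*(9*z^6 + 27*z^5 - 216*z^4 - 801*z^3 - 780*z^2 - 105*z - 5)/(z^3*(27*z^6 + 189*z^5 + 468*z^4 + 469*z^3 + 156*z^2 + 21*z + 1))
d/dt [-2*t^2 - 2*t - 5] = -4*t - 2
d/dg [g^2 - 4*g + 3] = 2*g - 4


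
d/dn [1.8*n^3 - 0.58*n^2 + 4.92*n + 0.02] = 5.4*n^2 - 1.16*n + 4.92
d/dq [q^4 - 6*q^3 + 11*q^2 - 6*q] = 4*q^3 - 18*q^2 + 22*q - 6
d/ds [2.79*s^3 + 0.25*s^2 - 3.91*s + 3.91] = 8.37*s^2 + 0.5*s - 3.91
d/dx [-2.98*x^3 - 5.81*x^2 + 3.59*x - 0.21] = -8.94*x^2 - 11.62*x + 3.59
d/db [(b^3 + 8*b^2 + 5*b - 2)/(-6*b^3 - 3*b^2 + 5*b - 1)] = (45*b^4 + 70*b^3 + 16*b^2 - 28*b + 5)/(36*b^6 + 36*b^5 - 51*b^4 - 18*b^3 + 31*b^2 - 10*b + 1)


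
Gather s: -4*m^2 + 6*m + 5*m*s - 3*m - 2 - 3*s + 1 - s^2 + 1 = -4*m^2 + 3*m - s^2 + s*(5*m - 3)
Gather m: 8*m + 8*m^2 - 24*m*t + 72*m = 8*m^2 + m*(80 - 24*t)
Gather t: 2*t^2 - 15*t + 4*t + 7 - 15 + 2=2*t^2 - 11*t - 6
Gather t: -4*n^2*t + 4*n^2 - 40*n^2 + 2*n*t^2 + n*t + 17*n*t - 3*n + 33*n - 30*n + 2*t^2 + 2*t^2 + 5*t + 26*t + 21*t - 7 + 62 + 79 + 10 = -36*n^2 + t^2*(2*n + 4) + t*(-4*n^2 + 18*n + 52) + 144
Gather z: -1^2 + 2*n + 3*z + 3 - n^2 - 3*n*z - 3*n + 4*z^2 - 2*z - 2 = -n^2 - n + 4*z^2 + z*(1 - 3*n)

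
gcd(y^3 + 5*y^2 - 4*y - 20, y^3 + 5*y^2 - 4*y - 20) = y^3 + 5*y^2 - 4*y - 20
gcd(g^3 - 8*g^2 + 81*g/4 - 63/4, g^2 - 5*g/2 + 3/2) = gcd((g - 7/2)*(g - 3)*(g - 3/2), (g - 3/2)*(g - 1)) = g - 3/2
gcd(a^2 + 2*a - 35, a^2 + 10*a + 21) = a + 7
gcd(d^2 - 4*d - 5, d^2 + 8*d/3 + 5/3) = d + 1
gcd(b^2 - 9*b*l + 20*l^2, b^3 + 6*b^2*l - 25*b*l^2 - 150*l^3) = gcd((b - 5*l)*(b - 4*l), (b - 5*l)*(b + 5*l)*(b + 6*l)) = b - 5*l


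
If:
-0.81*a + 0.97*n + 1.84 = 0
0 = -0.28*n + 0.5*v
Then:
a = 2.1384479717813*v + 2.2716049382716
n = 1.78571428571429*v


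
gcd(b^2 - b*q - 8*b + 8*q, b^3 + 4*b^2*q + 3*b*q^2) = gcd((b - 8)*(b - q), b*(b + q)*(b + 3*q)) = 1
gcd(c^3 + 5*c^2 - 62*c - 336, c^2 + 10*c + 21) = c + 7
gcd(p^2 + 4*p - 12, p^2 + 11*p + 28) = 1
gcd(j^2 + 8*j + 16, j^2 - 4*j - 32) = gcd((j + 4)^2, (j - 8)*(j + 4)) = j + 4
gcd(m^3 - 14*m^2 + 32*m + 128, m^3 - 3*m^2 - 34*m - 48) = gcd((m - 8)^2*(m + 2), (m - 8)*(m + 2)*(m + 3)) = m^2 - 6*m - 16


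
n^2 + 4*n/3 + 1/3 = (n + 1/3)*(n + 1)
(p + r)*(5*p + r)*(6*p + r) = 30*p^3 + 41*p^2*r + 12*p*r^2 + r^3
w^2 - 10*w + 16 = (w - 8)*(w - 2)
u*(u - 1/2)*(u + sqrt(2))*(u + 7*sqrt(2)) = u^4 - u^3/2 + 8*sqrt(2)*u^3 - 4*sqrt(2)*u^2 + 14*u^2 - 7*u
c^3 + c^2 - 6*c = c*(c - 2)*(c + 3)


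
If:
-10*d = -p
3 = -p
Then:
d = -3/10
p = -3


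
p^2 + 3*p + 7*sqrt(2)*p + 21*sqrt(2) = (p + 3)*(p + 7*sqrt(2))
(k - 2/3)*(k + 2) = k^2 + 4*k/3 - 4/3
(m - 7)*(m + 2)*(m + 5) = m^3 - 39*m - 70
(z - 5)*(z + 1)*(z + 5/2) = z^3 - 3*z^2/2 - 15*z - 25/2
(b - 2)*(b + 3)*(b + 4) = b^3 + 5*b^2 - 2*b - 24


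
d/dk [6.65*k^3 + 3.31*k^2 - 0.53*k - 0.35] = 19.95*k^2 + 6.62*k - 0.53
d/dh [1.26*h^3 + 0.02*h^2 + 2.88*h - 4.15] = 3.78*h^2 + 0.04*h + 2.88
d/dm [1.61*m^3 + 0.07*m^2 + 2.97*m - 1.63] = 4.83*m^2 + 0.14*m + 2.97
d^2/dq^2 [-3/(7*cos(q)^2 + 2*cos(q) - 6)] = 3*(392*sin(q)^4 - 540*sin(q)^2 - 81*cos(q) + 21*cos(3*q) - 36)/(2*(-7*sin(q)^2 + 2*cos(q) + 1)^3)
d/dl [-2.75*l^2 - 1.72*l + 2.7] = -5.5*l - 1.72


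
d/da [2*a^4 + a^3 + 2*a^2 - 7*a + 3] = 8*a^3 + 3*a^2 + 4*a - 7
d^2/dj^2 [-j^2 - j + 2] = -2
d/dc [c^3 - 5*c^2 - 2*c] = 3*c^2 - 10*c - 2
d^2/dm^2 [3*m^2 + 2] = 6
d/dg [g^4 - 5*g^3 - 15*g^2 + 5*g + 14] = 4*g^3 - 15*g^2 - 30*g + 5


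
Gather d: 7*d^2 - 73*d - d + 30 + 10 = 7*d^2 - 74*d + 40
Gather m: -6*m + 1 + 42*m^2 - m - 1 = 42*m^2 - 7*m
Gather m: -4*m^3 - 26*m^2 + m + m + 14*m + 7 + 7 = -4*m^3 - 26*m^2 + 16*m + 14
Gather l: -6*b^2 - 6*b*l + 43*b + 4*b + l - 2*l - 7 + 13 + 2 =-6*b^2 + 47*b + l*(-6*b - 1) + 8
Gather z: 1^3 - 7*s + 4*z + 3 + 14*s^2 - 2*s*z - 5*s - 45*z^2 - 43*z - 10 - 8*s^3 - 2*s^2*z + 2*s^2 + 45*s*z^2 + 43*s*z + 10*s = -8*s^3 + 16*s^2 - 2*s + z^2*(45*s - 45) + z*(-2*s^2 + 41*s - 39) - 6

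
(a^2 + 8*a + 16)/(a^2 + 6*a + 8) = (a + 4)/(a + 2)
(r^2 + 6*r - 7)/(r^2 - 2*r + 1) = (r + 7)/(r - 1)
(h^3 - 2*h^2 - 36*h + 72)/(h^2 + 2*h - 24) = (h^2 - 8*h + 12)/(h - 4)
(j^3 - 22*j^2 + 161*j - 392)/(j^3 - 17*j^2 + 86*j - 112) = (j - 7)/(j - 2)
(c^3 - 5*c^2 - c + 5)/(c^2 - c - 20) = (c^2 - 1)/(c + 4)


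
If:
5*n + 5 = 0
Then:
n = -1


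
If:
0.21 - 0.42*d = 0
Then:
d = 0.50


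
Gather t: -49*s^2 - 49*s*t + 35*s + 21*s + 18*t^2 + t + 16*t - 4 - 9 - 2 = -49*s^2 + 56*s + 18*t^2 + t*(17 - 49*s) - 15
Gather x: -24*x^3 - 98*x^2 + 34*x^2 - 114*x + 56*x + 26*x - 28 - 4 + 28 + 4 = -24*x^3 - 64*x^2 - 32*x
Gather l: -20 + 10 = -10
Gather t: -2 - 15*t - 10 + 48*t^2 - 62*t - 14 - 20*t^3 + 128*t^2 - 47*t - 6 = -20*t^3 + 176*t^2 - 124*t - 32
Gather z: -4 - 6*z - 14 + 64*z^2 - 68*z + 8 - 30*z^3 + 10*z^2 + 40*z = -30*z^3 + 74*z^2 - 34*z - 10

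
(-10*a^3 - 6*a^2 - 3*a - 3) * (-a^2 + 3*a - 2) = 10*a^5 - 24*a^4 + 5*a^3 + 6*a^2 - 3*a + 6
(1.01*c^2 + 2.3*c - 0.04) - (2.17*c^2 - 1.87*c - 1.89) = -1.16*c^2 + 4.17*c + 1.85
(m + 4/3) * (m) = m^2 + 4*m/3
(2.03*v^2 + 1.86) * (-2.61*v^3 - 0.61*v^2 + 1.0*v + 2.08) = -5.2983*v^5 - 1.2383*v^4 - 2.8246*v^3 + 3.0878*v^2 + 1.86*v + 3.8688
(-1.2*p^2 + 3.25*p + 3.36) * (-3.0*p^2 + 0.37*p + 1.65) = 3.6*p^4 - 10.194*p^3 - 10.8575*p^2 + 6.6057*p + 5.544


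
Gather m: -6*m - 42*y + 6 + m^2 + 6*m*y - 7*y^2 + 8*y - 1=m^2 + m*(6*y - 6) - 7*y^2 - 34*y + 5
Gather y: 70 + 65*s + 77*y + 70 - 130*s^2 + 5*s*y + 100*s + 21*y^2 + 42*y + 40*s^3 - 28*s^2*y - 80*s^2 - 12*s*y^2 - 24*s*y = 40*s^3 - 210*s^2 + 165*s + y^2*(21 - 12*s) + y*(-28*s^2 - 19*s + 119) + 140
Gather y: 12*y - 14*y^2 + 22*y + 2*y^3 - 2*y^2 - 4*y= 2*y^3 - 16*y^2 + 30*y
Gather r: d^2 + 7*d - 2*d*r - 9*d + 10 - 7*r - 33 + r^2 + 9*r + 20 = d^2 - 2*d + r^2 + r*(2 - 2*d) - 3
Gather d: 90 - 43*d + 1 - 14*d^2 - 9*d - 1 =-14*d^2 - 52*d + 90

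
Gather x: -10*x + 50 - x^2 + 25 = -x^2 - 10*x + 75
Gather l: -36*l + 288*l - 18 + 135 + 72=252*l + 189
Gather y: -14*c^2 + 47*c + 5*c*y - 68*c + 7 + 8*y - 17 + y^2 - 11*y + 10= -14*c^2 - 21*c + y^2 + y*(5*c - 3)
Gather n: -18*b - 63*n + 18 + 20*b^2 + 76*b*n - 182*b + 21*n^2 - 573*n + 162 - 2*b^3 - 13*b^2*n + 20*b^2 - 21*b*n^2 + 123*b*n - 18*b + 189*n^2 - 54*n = -2*b^3 + 40*b^2 - 218*b + n^2*(210 - 21*b) + n*(-13*b^2 + 199*b - 690) + 180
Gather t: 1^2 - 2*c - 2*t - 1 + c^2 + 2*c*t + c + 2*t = c^2 + 2*c*t - c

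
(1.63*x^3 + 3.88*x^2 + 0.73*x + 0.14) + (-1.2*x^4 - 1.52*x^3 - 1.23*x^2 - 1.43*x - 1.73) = -1.2*x^4 + 0.11*x^3 + 2.65*x^2 - 0.7*x - 1.59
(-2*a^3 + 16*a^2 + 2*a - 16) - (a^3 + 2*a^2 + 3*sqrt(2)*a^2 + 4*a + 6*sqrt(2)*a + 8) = -3*a^3 - 3*sqrt(2)*a^2 + 14*a^2 - 6*sqrt(2)*a - 2*a - 24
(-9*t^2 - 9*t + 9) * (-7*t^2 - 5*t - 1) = 63*t^4 + 108*t^3 - 9*t^2 - 36*t - 9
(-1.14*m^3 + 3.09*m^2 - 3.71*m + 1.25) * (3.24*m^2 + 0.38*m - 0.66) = -3.6936*m^5 + 9.5784*m^4 - 10.0938*m^3 + 0.600800000000001*m^2 + 2.9236*m - 0.825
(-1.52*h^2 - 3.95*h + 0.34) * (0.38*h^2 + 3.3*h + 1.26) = -0.5776*h^4 - 6.517*h^3 - 14.821*h^2 - 3.855*h + 0.4284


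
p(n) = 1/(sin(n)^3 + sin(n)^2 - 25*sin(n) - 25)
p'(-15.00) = -0.26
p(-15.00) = -0.12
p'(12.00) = 0.16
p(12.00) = -0.09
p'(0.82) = 0.01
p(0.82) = -0.02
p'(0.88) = 0.01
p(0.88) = -0.02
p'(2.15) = -0.01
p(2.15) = -0.02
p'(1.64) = -0.00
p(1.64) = -0.02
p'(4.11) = -0.76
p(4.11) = -0.23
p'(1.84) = -0.00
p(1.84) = -0.02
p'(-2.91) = -0.07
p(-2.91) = -0.05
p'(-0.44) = 0.11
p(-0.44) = -0.07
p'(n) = (-3*sin(n)^2*cos(n) - 2*sin(n)*cos(n) + 25*cos(n))/(sin(n)^3 + sin(n)^2 - 25*sin(n) - 25)^2 = (-3*sin(n)^2 - 2*sin(n) + 25)*cos(n)/(sin(n)^3 + sin(n)^2 - 25*sin(n) - 25)^2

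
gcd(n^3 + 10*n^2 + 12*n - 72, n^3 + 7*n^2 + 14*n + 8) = 1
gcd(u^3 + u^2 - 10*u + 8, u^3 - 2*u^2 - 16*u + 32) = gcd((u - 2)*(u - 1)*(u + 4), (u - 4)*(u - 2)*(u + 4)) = u^2 + 2*u - 8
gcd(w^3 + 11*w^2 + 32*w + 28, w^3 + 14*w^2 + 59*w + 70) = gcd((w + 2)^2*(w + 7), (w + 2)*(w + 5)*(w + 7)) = w^2 + 9*w + 14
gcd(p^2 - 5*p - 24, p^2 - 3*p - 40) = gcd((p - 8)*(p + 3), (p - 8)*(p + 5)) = p - 8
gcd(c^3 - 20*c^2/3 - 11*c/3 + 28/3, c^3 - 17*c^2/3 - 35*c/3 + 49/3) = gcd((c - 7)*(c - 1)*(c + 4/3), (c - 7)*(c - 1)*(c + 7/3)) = c^2 - 8*c + 7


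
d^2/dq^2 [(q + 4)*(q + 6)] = 2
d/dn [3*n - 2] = 3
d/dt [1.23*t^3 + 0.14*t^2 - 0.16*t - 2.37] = 3.69*t^2 + 0.28*t - 0.16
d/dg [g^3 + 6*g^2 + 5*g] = 3*g^2 + 12*g + 5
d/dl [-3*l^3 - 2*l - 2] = -9*l^2 - 2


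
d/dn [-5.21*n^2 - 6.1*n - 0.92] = -10.42*n - 6.1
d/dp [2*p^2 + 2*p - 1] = 4*p + 2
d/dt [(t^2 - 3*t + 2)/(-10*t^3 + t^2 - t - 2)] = ((3 - 2*t)*(10*t^3 - t^2 + t + 2) + (t^2 - 3*t + 2)*(30*t^2 - 2*t + 1))/(10*t^3 - t^2 + t + 2)^2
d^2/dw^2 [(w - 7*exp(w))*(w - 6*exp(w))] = -13*w*exp(w) + 168*exp(2*w) - 26*exp(w) + 2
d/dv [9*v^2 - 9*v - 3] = 18*v - 9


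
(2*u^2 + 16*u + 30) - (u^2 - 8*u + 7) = u^2 + 24*u + 23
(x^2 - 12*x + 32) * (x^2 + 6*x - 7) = x^4 - 6*x^3 - 47*x^2 + 276*x - 224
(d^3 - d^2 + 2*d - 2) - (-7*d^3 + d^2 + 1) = 8*d^3 - 2*d^2 + 2*d - 3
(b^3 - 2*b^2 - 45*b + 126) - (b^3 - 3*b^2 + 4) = b^2 - 45*b + 122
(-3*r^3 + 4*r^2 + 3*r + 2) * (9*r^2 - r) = -27*r^5 + 39*r^4 + 23*r^3 + 15*r^2 - 2*r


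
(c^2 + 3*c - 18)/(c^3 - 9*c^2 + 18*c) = (c + 6)/(c*(c - 6))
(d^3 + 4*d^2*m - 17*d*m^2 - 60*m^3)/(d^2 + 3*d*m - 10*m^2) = (d^2 - d*m - 12*m^2)/(d - 2*m)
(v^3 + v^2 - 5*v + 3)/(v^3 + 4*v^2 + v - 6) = (v - 1)/(v + 2)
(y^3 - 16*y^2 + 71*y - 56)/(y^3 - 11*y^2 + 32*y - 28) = (y^2 - 9*y + 8)/(y^2 - 4*y + 4)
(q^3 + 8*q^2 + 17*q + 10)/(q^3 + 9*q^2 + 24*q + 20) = (q + 1)/(q + 2)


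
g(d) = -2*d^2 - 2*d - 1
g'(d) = -4*d - 2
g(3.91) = -39.40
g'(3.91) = -17.64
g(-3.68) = -20.72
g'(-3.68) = 12.72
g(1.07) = -5.43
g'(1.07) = -6.28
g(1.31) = -7.05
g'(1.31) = -7.24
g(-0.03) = -0.94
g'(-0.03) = -1.88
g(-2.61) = -9.40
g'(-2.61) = 8.44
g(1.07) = -5.43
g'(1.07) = -6.28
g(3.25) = -28.62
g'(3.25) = -15.00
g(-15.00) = -421.00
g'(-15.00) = 58.00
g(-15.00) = -421.00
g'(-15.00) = 58.00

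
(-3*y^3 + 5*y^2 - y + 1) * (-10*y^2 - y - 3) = 30*y^5 - 47*y^4 + 14*y^3 - 24*y^2 + 2*y - 3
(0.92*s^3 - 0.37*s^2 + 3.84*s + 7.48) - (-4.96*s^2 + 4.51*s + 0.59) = 0.92*s^3 + 4.59*s^2 - 0.67*s + 6.89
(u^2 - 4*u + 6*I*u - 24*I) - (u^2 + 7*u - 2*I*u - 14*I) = -11*u + 8*I*u - 10*I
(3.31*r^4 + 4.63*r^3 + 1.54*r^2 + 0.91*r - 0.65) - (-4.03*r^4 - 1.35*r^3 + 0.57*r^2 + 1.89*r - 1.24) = 7.34*r^4 + 5.98*r^3 + 0.97*r^2 - 0.98*r + 0.59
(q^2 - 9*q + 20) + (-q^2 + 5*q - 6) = 14 - 4*q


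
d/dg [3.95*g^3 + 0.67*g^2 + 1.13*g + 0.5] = 11.85*g^2 + 1.34*g + 1.13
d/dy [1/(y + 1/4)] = -16/(4*y + 1)^2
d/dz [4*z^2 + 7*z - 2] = 8*z + 7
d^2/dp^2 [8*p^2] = 16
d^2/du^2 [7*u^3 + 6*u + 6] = 42*u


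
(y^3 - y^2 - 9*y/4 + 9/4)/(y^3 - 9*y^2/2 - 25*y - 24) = (2*y^2 - 5*y + 3)/(2*(y^2 - 6*y - 16))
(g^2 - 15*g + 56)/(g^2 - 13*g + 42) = (g - 8)/(g - 6)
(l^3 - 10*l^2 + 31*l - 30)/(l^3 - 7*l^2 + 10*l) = (l - 3)/l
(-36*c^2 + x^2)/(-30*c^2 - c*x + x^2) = (6*c + x)/(5*c + x)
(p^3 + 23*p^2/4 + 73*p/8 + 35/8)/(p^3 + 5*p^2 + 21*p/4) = (4*p^2 + 9*p + 5)/(2*p*(2*p + 3))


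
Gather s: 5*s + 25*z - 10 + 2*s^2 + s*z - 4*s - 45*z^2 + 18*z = 2*s^2 + s*(z + 1) - 45*z^2 + 43*z - 10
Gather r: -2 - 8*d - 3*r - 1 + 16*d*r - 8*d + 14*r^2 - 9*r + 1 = -16*d + 14*r^2 + r*(16*d - 12) - 2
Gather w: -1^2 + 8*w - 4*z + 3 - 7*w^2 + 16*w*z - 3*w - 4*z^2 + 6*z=-7*w^2 + w*(16*z + 5) - 4*z^2 + 2*z + 2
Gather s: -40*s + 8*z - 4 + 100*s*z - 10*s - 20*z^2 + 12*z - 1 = s*(100*z - 50) - 20*z^2 + 20*z - 5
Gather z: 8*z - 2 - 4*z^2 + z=-4*z^2 + 9*z - 2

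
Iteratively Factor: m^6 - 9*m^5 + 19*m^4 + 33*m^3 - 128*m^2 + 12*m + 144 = (m - 3)*(m^5 - 6*m^4 + m^3 + 36*m^2 - 20*m - 48) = (m - 3)*(m + 2)*(m^4 - 8*m^3 + 17*m^2 + 2*m - 24) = (m - 3)*(m + 1)*(m + 2)*(m^3 - 9*m^2 + 26*m - 24) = (m - 4)*(m - 3)*(m + 1)*(m + 2)*(m^2 - 5*m + 6) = (m - 4)*(m - 3)^2*(m + 1)*(m + 2)*(m - 2)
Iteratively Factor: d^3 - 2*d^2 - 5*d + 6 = (d - 1)*(d^2 - d - 6) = (d - 1)*(d + 2)*(d - 3)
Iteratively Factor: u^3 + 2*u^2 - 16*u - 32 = (u - 4)*(u^2 + 6*u + 8) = (u - 4)*(u + 4)*(u + 2)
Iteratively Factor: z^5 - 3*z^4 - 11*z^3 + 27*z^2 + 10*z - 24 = (z + 1)*(z^4 - 4*z^3 - 7*z^2 + 34*z - 24) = (z + 1)*(z + 3)*(z^3 - 7*z^2 + 14*z - 8) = (z - 4)*(z + 1)*(z + 3)*(z^2 - 3*z + 2) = (z - 4)*(z - 2)*(z + 1)*(z + 3)*(z - 1)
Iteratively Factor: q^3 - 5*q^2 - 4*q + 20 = (q - 5)*(q^2 - 4) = (q - 5)*(q + 2)*(q - 2)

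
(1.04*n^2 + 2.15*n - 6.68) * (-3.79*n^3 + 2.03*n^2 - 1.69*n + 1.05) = -3.9416*n^5 - 6.0373*n^4 + 27.9241*n^3 - 16.1019*n^2 + 13.5467*n - 7.014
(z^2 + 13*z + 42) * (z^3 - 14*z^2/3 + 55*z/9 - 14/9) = z^5 + 25*z^4/3 - 113*z^3/9 - 1063*z^2/9 + 2128*z/9 - 196/3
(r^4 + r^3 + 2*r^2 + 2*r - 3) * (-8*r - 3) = -8*r^5 - 11*r^4 - 19*r^3 - 22*r^2 + 18*r + 9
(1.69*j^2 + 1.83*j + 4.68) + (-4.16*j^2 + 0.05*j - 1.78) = -2.47*j^2 + 1.88*j + 2.9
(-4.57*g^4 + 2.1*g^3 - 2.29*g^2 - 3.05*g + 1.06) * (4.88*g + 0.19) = -22.3016*g^5 + 9.3797*g^4 - 10.7762*g^3 - 15.3191*g^2 + 4.5933*g + 0.2014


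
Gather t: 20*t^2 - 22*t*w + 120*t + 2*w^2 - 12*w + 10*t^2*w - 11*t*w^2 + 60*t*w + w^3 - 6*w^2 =t^2*(10*w + 20) + t*(-11*w^2 + 38*w + 120) + w^3 - 4*w^2 - 12*w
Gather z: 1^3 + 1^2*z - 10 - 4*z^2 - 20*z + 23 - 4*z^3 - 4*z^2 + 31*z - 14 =-4*z^3 - 8*z^2 + 12*z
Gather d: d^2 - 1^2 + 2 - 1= d^2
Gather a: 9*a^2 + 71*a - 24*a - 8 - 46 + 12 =9*a^2 + 47*a - 42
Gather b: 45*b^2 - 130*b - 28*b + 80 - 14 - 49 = 45*b^2 - 158*b + 17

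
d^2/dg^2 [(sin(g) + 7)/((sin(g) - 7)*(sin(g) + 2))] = (-sin(g)^5 - 33*sin(g)^4 + 23*sin(g)^3 - 455*sin(g)^2 + 168*sin(g) + 406)/((sin(g) - 7)^3*(sin(g) + 2)^3)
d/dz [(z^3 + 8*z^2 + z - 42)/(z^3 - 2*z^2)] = 2*(-5*z - 21)/z^3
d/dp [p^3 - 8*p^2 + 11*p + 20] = 3*p^2 - 16*p + 11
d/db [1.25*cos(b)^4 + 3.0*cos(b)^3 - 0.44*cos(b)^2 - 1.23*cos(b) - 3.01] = -1.02*sin(b) - 0.81*sin(2*b) - 2.25*sin(3*b) - 0.625*sin(4*b)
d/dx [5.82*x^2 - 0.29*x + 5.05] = 11.64*x - 0.29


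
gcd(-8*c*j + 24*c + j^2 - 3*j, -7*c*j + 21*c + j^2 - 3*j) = j - 3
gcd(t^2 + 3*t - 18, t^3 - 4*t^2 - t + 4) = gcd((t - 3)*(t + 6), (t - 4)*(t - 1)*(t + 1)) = 1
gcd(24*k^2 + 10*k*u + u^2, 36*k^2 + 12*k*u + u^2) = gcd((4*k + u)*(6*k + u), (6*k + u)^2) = 6*k + u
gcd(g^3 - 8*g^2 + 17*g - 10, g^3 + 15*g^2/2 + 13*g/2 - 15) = g - 1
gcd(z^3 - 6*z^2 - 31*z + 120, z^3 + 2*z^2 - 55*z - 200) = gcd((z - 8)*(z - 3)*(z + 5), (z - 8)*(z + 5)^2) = z^2 - 3*z - 40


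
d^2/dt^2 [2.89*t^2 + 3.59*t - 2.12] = 5.78000000000000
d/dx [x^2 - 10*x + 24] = 2*x - 10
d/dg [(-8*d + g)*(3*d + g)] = -5*d + 2*g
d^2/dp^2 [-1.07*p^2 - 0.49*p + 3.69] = -2.14000000000000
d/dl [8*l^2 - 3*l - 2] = 16*l - 3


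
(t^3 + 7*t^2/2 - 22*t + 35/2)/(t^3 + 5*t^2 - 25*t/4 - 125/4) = 2*(t^2 + 6*t - 7)/(2*t^2 + 15*t + 25)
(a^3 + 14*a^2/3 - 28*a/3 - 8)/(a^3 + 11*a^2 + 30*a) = (3*a^2 - 4*a - 4)/(3*a*(a + 5))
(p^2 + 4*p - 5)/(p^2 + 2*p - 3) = (p + 5)/(p + 3)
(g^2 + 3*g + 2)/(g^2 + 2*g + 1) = (g + 2)/(g + 1)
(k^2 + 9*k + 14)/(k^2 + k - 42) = (k + 2)/(k - 6)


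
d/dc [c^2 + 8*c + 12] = 2*c + 8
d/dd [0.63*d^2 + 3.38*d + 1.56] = 1.26*d + 3.38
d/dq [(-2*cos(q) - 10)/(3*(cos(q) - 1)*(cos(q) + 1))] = 2*(sin(q)^2 - 10*cos(q) - 2)/(3*sin(q)^3)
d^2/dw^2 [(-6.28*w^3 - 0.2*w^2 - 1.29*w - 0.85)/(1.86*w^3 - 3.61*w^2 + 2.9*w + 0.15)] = (-85.719216*w^6 + 176.468616*w^5 + 44.181324*w^4 - 44.224978*w^3 - 106.69479*w^2 + 49.77579*w - 14.10425)/(6.434856*w^9 - 37.467468*w^8 + 102.817638*w^7 - 162.323101*w^6 + 154.26393*w^5 - 80.361255*w^4 + 15.09245*w^3 + 3.540825*w^2 + 0.19575*w + 0.003375)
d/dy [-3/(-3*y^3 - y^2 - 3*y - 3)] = 3*(-9*y^2 - 2*y - 3)/(3*y^3 + y^2 + 3*y + 3)^2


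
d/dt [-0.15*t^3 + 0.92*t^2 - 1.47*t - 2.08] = -0.45*t^2 + 1.84*t - 1.47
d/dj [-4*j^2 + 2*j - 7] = 2 - 8*j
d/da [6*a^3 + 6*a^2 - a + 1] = 18*a^2 + 12*a - 1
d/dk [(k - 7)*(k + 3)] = 2*k - 4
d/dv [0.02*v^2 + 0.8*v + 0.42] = 0.04*v + 0.8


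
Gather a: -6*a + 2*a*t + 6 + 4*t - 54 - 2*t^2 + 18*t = a*(2*t - 6) - 2*t^2 + 22*t - 48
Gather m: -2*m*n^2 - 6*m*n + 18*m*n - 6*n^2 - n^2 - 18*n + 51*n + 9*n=m*(-2*n^2 + 12*n) - 7*n^2 + 42*n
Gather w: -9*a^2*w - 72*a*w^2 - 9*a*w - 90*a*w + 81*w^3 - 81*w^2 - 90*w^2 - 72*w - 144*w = 81*w^3 + w^2*(-72*a - 171) + w*(-9*a^2 - 99*a - 216)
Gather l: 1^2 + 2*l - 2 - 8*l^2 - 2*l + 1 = -8*l^2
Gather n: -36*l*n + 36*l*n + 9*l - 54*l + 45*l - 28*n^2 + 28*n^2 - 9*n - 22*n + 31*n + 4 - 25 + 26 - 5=0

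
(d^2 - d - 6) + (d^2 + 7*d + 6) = 2*d^2 + 6*d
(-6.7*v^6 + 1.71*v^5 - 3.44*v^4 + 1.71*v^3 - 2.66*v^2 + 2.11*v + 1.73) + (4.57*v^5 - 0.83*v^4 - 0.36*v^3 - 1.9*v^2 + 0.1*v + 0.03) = -6.7*v^6 + 6.28*v^5 - 4.27*v^4 + 1.35*v^3 - 4.56*v^2 + 2.21*v + 1.76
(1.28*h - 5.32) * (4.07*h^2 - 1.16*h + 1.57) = 5.2096*h^3 - 23.1372*h^2 + 8.1808*h - 8.3524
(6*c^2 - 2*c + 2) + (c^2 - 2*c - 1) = 7*c^2 - 4*c + 1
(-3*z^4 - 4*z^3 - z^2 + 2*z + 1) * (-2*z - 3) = 6*z^5 + 17*z^4 + 14*z^3 - z^2 - 8*z - 3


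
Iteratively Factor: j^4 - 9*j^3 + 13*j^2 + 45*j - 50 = (j - 1)*(j^3 - 8*j^2 + 5*j + 50) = (j - 1)*(j + 2)*(j^2 - 10*j + 25) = (j - 5)*(j - 1)*(j + 2)*(j - 5)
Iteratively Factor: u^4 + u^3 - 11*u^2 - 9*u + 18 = (u + 2)*(u^3 - u^2 - 9*u + 9) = (u - 1)*(u + 2)*(u^2 - 9) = (u - 3)*(u - 1)*(u + 2)*(u + 3)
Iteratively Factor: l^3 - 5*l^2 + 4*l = (l - 1)*(l^2 - 4*l) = (l - 4)*(l - 1)*(l)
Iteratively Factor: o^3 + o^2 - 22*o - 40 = (o - 5)*(o^2 + 6*o + 8) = (o - 5)*(o + 4)*(o + 2)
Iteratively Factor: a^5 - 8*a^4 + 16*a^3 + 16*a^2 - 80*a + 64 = (a - 2)*(a^4 - 6*a^3 + 4*a^2 + 24*a - 32) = (a - 2)^2*(a^3 - 4*a^2 - 4*a + 16) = (a - 2)^2*(a + 2)*(a^2 - 6*a + 8) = (a - 4)*(a - 2)^2*(a + 2)*(a - 2)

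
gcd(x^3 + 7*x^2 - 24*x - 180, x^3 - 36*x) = x + 6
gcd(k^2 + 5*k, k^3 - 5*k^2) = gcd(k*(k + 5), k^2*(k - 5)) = k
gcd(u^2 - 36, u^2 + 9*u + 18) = u + 6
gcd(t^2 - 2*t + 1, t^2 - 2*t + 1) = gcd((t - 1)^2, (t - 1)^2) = t^2 - 2*t + 1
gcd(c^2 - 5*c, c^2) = c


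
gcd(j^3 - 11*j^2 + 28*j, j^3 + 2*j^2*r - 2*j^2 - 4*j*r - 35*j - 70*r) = j - 7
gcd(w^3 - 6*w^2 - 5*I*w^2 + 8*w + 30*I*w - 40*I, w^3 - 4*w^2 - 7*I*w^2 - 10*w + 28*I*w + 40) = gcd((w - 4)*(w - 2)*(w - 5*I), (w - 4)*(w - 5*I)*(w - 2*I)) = w^2 + w*(-4 - 5*I) + 20*I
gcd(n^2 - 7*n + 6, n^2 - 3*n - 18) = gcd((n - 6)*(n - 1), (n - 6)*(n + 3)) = n - 6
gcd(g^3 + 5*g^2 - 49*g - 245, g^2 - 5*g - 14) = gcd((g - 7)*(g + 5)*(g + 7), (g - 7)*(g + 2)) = g - 7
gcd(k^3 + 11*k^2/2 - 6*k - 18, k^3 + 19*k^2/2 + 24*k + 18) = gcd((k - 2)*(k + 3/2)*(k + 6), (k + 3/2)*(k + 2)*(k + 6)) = k^2 + 15*k/2 + 9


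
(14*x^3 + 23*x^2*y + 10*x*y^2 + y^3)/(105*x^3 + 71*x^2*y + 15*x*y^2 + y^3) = (2*x^2 + 3*x*y + y^2)/(15*x^2 + 8*x*y + y^2)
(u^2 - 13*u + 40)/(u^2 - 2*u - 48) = (u - 5)/(u + 6)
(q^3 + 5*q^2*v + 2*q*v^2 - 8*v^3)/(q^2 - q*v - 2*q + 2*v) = (q^2 + 6*q*v + 8*v^2)/(q - 2)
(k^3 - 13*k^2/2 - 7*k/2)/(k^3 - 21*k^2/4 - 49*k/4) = 2*(2*k + 1)/(4*k + 7)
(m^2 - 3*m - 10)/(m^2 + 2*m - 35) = (m + 2)/(m + 7)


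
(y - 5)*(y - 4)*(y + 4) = y^3 - 5*y^2 - 16*y + 80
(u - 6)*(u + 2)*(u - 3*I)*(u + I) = u^4 - 4*u^3 - 2*I*u^3 - 9*u^2 + 8*I*u^2 - 12*u + 24*I*u - 36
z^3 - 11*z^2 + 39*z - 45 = (z - 5)*(z - 3)^2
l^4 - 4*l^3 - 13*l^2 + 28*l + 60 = (l - 5)*(l - 3)*(l + 2)^2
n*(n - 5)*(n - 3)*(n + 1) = n^4 - 7*n^3 + 7*n^2 + 15*n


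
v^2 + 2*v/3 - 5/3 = (v - 1)*(v + 5/3)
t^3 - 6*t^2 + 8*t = t*(t - 4)*(t - 2)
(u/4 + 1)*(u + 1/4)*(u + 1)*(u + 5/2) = u^4/4 + 31*u^3/16 + 147*u^2/32 + 113*u/32 + 5/8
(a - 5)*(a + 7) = a^2 + 2*a - 35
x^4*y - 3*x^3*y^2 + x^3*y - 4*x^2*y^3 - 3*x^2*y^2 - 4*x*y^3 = x*(x - 4*y)*(x + y)*(x*y + y)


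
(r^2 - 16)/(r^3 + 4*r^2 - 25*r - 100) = (r - 4)/(r^2 - 25)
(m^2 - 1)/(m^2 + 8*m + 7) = (m - 1)/(m + 7)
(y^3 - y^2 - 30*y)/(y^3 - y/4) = 4*(y^2 - y - 30)/(4*y^2 - 1)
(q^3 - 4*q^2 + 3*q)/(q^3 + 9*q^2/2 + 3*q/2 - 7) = 2*q*(q - 3)/(2*q^2 + 11*q + 14)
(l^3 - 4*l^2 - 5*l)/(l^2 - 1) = l*(l - 5)/(l - 1)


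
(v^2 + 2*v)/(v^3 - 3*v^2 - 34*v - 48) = v/(v^2 - 5*v - 24)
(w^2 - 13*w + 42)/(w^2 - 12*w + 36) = (w - 7)/(w - 6)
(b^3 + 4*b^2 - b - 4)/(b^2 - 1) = b + 4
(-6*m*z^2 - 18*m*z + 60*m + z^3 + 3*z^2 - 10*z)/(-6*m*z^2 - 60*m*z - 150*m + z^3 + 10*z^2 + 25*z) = (z - 2)/(z + 5)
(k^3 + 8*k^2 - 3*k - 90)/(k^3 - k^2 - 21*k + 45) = (k + 6)/(k - 3)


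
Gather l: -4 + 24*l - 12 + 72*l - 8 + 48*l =144*l - 24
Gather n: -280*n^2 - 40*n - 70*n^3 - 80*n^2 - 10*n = -70*n^3 - 360*n^2 - 50*n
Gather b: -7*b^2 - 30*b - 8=-7*b^2 - 30*b - 8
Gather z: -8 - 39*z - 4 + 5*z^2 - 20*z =5*z^2 - 59*z - 12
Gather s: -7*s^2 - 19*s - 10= -7*s^2 - 19*s - 10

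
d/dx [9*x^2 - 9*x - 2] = 18*x - 9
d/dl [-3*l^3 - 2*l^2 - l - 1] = -9*l^2 - 4*l - 1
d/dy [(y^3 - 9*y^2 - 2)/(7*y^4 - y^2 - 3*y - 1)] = (3*y*(6 - y)*(-7*y^4 + y^2 + 3*y + 1) - (-28*y^3 + 2*y + 3)*(-y^3 + 9*y^2 + 2))/(-7*y^4 + y^2 + 3*y + 1)^2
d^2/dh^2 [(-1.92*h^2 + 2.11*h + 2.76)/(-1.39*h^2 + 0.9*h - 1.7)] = (-3.349622*h^3 - 59.217336*h^2 + 50.63214*h + 13.21356)/(2.685619*h^6 - 5.21667*h^5 + 13.23141*h^4 - 13.4892*h^3 + 16.1823*h^2 - 7.803*h + 4.913)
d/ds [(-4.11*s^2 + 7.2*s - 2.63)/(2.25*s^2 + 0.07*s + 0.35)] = (-16.4877*s^2 + 8.958*s + 2.7041)/(5.0625*s^4 + 0.315*s^3 + 1.5799*s^2 + 0.049*s + 0.1225)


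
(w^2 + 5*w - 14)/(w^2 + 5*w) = (w^2 + 5*w - 14)/(w*(w + 5))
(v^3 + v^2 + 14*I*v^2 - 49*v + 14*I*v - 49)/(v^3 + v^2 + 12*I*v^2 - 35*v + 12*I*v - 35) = (v + 7*I)/(v + 5*I)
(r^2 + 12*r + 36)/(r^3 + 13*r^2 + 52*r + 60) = (r + 6)/(r^2 + 7*r + 10)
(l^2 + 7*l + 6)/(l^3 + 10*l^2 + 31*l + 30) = (l^2 + 7*l + 6)/(l^3 + 10*l^2 + 31*l + 30)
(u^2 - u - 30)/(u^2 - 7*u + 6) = (u + 5)/(u - 1)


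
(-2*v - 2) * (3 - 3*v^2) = 6*v^3 + 6*v^2 - 6*v - 6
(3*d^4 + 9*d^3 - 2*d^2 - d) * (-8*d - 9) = -24*d^5 - 99*d^4 - 65*d^3 + 26*d^2 + 9*d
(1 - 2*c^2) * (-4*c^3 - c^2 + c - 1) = 8*c^5 + 2*c^4 - 6*c^3 + c^2 + c - 1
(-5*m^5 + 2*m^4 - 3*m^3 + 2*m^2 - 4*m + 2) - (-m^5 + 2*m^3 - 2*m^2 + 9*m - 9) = -4*m^5 + 2*m^4 - 5*m^3 + 4*m^2 - 13*m + 11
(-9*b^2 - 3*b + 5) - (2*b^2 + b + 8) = -11*b^2 - 4*b - 3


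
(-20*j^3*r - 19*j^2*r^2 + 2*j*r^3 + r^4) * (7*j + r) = -140*j^4*r - 153*j^3*r^2 - 5*j^2*r^3 + 9*j*r^4 + r^5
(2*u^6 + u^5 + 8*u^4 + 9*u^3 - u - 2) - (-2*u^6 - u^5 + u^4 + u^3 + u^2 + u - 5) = 4*u^6 + 2*u^5 + 7*u^4 + 8*u^3 - u^2 - 2*u + 3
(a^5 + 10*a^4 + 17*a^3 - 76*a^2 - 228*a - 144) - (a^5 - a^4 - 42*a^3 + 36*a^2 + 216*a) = 11*a^4 + 59*a^3 - 112*a^2 - 444*a - 144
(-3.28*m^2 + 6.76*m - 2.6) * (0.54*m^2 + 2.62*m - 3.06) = -1.7712*m^4 - 4.9432*m^3 + 26.344*m^2 - 27.4976*m + 7.956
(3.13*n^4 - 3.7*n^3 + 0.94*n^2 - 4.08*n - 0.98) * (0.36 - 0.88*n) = -2.7544*n^5 + 4.3828*n^4 - 2.1592*n^3 + 3.9288*n^2 - 0.6064*n - 0.3528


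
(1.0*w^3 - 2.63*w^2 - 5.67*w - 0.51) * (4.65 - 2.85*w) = -2.85*w^4 + 12.1455*w^3 + 3.93*w^2 - 24.912*w - 2.3715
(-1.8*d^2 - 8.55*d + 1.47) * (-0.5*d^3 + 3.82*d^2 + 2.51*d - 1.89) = 0.9*d^5 - 2.601*d^4 - 37.914*d^3 - 12.4431*d^2 + 19.8492*d - 2.7783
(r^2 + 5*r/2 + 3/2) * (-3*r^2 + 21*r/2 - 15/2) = -3*r^4 + 3*r^3 + 57*r^2/4 - 3*r - 45/4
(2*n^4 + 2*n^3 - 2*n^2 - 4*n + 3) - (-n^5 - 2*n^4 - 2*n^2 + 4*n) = n^5 + 4*n^4 + 2*n^3 - 8*n + 3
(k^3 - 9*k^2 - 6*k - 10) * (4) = 4*k^3 - 36*k^2 - 24*k - 40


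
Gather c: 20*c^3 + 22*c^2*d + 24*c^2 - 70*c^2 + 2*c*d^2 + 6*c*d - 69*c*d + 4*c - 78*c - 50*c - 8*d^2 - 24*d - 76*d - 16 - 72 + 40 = 20*c^3 + c^2*(22*d - 46) + c*(2*d^2 - 63*d - 124) - 8*d^2 - 100*d - 48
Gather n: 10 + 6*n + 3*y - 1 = 6*n + 3*y + 9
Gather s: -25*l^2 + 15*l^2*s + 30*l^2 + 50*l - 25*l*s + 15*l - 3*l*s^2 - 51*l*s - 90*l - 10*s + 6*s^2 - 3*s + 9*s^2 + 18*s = 5*l^2 - 25*l + s^2*(15 - 3*l) + s*(15*l^2 - 76*l + 5)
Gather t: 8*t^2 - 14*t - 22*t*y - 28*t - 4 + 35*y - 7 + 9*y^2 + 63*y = 8*t^2 + t*(-22*y - 42) + 9*y^2 + 98*y - 11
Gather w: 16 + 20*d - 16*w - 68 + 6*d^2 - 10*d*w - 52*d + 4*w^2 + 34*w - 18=6*d^2 - 32*d + 4*w^2 + w*(18 - 10*d) - 70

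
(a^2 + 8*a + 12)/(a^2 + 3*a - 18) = (a + 2)/(a - 3)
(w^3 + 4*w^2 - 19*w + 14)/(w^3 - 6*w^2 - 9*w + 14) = (w^2 + 5*w - 14)/(w^2 - 5*w - 14)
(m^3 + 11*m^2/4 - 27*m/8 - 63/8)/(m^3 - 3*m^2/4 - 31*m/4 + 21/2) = (m + 3/2)/(m - 2)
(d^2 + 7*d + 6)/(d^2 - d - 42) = (d + 1)/(d - 7)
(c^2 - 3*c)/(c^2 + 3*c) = (c - 3)/(c + 3)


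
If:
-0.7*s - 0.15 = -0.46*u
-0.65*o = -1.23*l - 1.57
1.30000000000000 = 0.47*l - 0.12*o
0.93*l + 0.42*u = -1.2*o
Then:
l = 6.54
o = 14.80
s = -37.52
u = -56.78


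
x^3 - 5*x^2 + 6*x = x*(x - 3)*(x - 2)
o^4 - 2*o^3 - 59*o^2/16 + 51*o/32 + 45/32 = (o - 3)*(o - 3/4)*(o + 1/2)*(o + 5/4)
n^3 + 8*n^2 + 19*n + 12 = (n + 1)*(n + 3)*(n + 4)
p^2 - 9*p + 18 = (p - 6)*(p - 3)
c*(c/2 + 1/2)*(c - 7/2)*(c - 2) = c^4/2 - 9*c^3/4 + 3*c^2/4 + 7*c/2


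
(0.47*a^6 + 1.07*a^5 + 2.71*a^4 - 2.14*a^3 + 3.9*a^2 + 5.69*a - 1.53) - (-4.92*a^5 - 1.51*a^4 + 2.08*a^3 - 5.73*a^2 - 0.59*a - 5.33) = 0.47*a^6 + 5.99*a^5 + 4.22*a^4 - 4.22*a^3 + 9.63*a^2 + 6.28*a + 3.8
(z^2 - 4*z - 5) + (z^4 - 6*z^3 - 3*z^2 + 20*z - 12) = z^4 - 6*z^3 - 2*z^2 + 16*z - 17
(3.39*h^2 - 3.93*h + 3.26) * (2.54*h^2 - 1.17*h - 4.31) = 8.6106*h^4 - 13.9485*h^3 - 1.7324*h^2 + 13.1241*h - 14.0506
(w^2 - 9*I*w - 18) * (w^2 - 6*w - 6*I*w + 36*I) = w^4 - 6*w^3 - 15*I*w^3 - 72*w^2 + 90*I*w^2 + 432*w + 108*I*w - 648*I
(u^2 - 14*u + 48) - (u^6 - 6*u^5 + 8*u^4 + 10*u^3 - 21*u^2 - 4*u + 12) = -u^6 + 6*u^5 - 8*u^4 - 10*u^3 + 22*u^2 - 10*u + 36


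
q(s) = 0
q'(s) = 0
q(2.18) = 0.00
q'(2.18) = 0.00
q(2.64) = 0.00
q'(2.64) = 0.00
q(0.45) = 0.00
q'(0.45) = 0.00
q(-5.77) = 0.00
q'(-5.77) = 0.00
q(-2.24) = 0.00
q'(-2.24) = 0.00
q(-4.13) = 0.00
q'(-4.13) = 0.00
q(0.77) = 0.00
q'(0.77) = 0.00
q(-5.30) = 0.00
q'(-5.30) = 0.00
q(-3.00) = 0.00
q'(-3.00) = 0.00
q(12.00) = 0.00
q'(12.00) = 0.00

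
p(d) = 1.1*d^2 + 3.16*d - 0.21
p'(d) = 2.2*d + 3.16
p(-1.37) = -2.47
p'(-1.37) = 0.15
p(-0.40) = -1.30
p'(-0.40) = 2.28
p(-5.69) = 17.42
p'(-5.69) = -9.36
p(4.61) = 37.73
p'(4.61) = 13.30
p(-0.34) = -1.16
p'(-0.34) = 2.41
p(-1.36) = -2.47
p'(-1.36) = 0.17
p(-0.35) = -1.18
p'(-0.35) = 2.39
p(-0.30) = -1.06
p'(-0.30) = 2.50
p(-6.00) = 20.43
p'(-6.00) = -10.04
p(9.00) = 117.33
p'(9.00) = 22.96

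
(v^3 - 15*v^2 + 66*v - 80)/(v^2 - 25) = (v^2 - 10*v + 16)/(v + 5)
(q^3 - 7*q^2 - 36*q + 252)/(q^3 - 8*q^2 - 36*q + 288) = (q - 7)/(q - 8)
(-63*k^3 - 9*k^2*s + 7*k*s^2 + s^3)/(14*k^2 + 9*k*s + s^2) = (-9*k^2 + s^2)/(2*k + s)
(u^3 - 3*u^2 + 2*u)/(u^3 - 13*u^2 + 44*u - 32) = u*(u - 2)/(u^2 - 12*u + 32)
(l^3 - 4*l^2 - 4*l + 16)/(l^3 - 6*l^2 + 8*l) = (l + 2)/l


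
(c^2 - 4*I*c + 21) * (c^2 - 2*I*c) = c^4 - 6*I*c^3 + 13*c^2 - 42*I*c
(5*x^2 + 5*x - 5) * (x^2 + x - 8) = 5*x^4 + 10*x^3 - 40*x^2 - 45*x + 40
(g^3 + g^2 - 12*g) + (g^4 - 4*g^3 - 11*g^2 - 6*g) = g^4 - 3*g^3 - 10*g^2 - 18*g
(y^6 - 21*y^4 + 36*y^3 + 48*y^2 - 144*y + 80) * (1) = y^6 - 21*y^4 + 36*y^3 + 48*y^2 - 144*y + 80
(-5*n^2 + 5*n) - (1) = -5*n^2 + 5*n - 1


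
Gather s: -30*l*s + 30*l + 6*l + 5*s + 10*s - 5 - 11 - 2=36*l + s*(15 - 30*l) - 18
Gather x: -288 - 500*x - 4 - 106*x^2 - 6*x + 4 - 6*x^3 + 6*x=-6*x^3 - 106*x^2 - 500*x - 288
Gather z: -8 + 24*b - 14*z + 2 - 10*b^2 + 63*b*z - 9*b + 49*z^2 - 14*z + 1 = -10*b^2 + 15*b + 49*z^2 + z*(63*b - 28) - 5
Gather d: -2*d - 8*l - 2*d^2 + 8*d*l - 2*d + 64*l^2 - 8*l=-2*d^2 + d*(8*l - 4) + 64*l^2 - 16*l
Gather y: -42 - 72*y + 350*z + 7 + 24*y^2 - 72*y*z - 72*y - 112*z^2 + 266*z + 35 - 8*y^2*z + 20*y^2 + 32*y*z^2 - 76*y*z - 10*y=y^2*(44 - 8*z) + y*(32*z^2 - 148*z - 154) - 112*z^2 + 616*z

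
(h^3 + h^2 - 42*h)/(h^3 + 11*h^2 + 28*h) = (h - 6)/(h + 4)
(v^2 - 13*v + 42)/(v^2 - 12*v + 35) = (v - 6)/(v - 5)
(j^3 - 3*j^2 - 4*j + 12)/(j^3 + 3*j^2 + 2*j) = (j^2 - 5*j + 6)/(j*(j + 1))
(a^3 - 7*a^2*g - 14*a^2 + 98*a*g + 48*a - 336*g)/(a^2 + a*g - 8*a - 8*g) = (a^2 - 7*a*g - 6*a + 42*g)/(a + g)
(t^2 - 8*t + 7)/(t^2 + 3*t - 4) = (t - 7)/(t + 4)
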